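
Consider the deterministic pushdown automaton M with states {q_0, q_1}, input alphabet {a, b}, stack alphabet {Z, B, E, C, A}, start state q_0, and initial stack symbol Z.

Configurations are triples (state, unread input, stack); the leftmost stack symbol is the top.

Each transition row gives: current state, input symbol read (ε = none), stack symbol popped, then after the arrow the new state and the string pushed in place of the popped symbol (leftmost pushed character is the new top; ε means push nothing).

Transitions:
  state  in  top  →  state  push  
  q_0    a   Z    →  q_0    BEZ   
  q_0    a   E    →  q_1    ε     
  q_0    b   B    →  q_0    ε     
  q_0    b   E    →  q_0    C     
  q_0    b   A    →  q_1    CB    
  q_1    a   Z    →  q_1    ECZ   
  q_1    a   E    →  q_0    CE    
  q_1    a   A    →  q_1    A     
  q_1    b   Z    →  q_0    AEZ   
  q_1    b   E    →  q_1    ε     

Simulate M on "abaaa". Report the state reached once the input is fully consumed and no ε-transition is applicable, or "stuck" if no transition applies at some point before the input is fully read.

(q_0, abaaa, Z)
  read a, top Z: go to q_0, push BEZ → (q_0, baaa, BEZ)
  read b, top B: go to q_0, push ε → (q_0, aaa, EZ)
  read a, top E: go to q_1, push ε → (q_1, aa, Z)
  read a, top Z: go to q_1, push ECZ → (q_1, a, ECZ)
  read a, top E: go to q_0, push CE → (q_0, ε, CECZ)
All input consumed; M is in state q_0.

q_0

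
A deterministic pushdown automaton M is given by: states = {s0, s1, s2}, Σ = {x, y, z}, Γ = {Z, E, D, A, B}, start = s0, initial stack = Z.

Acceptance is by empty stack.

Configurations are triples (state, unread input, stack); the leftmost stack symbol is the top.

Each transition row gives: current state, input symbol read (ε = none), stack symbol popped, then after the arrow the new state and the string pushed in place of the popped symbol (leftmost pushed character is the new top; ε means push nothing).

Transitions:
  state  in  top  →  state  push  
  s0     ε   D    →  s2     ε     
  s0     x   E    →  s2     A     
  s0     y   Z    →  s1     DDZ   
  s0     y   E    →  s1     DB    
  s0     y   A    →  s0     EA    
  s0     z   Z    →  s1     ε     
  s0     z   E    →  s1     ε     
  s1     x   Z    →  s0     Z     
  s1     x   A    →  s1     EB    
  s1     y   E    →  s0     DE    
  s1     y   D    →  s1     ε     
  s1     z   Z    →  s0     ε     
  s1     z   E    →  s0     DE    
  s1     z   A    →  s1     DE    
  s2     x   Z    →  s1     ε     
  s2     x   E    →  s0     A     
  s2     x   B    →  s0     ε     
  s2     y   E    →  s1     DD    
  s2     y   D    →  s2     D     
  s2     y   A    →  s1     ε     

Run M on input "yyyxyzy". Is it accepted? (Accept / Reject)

(s0, yyyxyzy, Z) ⊢ (s1, yyxyzy, DDZ) ⊢ (s1, yxyzy, DZ) ⊢ (s1, xyzy, Z) ⊢ (s0, yzy, Z) ⊢ (s1, zy, DDZ)
No transition applies at (s1, zy, DDZ); input not fully consumed.

Reject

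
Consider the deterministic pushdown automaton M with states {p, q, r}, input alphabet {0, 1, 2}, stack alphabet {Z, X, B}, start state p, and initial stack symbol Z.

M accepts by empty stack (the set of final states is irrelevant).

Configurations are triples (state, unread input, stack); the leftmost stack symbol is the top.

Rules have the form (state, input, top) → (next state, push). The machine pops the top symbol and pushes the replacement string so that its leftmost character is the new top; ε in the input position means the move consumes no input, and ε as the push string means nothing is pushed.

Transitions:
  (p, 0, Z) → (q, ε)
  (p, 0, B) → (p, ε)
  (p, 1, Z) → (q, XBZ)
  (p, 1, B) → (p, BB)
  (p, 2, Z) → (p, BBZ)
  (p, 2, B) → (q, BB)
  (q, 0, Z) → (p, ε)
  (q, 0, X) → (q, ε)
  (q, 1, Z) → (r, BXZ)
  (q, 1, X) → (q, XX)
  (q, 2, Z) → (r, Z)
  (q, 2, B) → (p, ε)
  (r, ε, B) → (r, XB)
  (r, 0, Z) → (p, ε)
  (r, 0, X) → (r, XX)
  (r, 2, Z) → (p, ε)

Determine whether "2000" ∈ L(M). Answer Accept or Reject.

Accept

(p, 2000, Z) ⊢ (p, 000, BBZ) ⊢ (p, 00, BZ) ⊢ (p, 0, Z) ⊢ (q, ε, ε)
All input consumed and the stack is empty.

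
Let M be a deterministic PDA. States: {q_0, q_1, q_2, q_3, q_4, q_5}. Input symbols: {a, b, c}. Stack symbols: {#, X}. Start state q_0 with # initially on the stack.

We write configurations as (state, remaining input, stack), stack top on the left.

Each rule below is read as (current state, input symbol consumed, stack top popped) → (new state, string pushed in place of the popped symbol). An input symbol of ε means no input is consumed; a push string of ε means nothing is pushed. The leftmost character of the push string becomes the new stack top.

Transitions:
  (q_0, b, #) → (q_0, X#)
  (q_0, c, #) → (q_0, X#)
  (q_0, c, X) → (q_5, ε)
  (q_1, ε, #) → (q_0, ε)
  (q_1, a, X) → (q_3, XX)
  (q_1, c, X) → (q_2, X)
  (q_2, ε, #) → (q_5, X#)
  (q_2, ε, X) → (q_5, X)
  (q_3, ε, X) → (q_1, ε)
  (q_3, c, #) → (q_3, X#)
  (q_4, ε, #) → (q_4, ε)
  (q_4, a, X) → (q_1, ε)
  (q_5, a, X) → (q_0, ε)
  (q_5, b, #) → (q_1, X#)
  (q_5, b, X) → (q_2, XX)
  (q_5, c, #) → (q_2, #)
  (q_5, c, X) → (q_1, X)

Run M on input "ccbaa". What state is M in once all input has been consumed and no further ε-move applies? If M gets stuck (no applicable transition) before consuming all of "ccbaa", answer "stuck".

(q_0, ccbaa, #)
  read c, top #: go to q_0, push X# → (q_0, cbaa, X#)
  read c, top X: go to q_5, push ε → (q_5, baa, #)
  read b, top #: go to q_1, push X# → (q_1, aa, X#)
  read a, top X: go to q_3, push XX → (q_3, a, XX#)
  ε-move, top X: go to q_1, push ε → (q_1, a, X#)
  read a, top X: go to q_3, push XX → (q_3, ε, XX#)
  ε-move, top X: go to q_1, push ε → (q_1, ε, X#)
All input consumed; M is in state q_1.

q_1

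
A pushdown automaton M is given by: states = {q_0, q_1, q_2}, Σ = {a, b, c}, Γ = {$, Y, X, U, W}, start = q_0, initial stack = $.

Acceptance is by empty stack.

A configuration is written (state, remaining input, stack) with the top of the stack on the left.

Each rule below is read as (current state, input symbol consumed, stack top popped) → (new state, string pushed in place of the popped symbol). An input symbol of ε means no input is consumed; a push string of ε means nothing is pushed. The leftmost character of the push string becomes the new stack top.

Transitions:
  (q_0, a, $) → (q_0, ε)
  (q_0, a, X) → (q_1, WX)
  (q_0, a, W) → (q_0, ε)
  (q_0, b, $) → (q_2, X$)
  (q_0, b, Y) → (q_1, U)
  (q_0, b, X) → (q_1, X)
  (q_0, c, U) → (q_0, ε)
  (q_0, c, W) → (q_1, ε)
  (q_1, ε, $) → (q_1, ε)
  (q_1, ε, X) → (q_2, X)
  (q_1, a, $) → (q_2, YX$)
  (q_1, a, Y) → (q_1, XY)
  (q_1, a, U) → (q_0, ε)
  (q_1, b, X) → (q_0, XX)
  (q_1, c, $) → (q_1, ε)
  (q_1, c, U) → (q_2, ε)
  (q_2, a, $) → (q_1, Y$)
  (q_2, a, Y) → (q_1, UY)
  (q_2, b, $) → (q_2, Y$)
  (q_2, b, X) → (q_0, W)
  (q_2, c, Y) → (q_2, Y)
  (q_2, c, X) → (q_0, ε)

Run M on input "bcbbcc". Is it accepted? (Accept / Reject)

One accepting computation: (q_0, bcbbcc, $) ⊢ (q_2, cbbcc, X$) ⊢ (q_0, bbcc, $) ⊢ (q_2, bcc, X$) ⊢ (q_0, cc, W$) ⊢ (q_1, c, $) ⊢ (q_1, ε, ε)
All input consumed and the stack is empty.

Accept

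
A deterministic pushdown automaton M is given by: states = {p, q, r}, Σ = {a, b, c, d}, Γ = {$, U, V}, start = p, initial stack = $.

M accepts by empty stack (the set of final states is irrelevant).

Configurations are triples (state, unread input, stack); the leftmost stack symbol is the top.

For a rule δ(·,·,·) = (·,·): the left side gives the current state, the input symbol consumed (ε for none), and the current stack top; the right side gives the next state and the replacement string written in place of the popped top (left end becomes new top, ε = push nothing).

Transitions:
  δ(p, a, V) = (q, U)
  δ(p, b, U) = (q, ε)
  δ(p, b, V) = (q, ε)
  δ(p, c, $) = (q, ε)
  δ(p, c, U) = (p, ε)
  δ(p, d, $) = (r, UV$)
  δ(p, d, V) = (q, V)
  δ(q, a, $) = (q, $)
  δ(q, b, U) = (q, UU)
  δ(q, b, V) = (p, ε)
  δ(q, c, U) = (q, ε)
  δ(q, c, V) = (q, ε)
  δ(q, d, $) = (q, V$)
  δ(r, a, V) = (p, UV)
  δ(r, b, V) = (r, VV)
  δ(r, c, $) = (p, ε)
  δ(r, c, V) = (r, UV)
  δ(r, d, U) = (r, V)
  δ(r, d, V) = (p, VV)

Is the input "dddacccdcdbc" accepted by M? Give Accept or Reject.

(p, dddacccdcdbc, $) ⊢ (r, ddacccdcdbc, UV$) ⊢ (r, dacccdcdbc, VV$) ⊢ (p, acccdcdbc, VVV$) ⊢ (q, cccdcdbc, UVV$) ⊢ (q, ccdcdbc, VV$) ⊢ (q, cdcdbc, V$) ⊢ (q, dcdbc, $) ⊢ (q, cdbc, V$) ⊢ (q, dbc, $) ⊢ (q, bc, V$) ⊢ (p, c, $) ⊢ (q, ε, ε)
All input consumed and the stack is empty.

Accept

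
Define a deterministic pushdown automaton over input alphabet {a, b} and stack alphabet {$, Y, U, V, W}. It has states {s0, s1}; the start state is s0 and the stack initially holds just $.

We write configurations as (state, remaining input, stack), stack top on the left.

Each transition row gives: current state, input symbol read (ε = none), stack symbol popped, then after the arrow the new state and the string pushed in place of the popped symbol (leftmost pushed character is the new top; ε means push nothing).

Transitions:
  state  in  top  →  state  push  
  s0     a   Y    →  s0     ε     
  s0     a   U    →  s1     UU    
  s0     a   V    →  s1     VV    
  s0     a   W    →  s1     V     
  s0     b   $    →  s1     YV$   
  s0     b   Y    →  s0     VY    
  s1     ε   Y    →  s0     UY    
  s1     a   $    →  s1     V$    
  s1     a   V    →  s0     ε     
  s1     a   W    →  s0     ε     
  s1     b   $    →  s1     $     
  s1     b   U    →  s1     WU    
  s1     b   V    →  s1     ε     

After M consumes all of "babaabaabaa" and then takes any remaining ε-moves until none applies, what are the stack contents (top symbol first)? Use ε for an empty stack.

(s0, babaabaabaa, $) ⊢ (s1, abaabaabaa, YV$) ⊢ (s0, abaabaabaa, UYV$) ⊢ (s1, baabaabaa, UUYV$) ⊢ (s1, aabaabaa, WUUYV$) ⊢ (s0, abaabaa, UUYV$) ⊢ (s1, baabaa, UUUYV$) ⊢ (s1, aabaa, WUUUYV$) ⊢ (s0, abaa, UUUYV$) ⊢ (s1, baa, UUUUYV$) ⊢ (s1, aa, WUUUUYV$) ⊢ (s0, a, UUUUYV$) ⊢ (s1, ε, UUUUUYV$)
All input consumed in state s1 with stack UUUUUYV$.

UUUUUYV$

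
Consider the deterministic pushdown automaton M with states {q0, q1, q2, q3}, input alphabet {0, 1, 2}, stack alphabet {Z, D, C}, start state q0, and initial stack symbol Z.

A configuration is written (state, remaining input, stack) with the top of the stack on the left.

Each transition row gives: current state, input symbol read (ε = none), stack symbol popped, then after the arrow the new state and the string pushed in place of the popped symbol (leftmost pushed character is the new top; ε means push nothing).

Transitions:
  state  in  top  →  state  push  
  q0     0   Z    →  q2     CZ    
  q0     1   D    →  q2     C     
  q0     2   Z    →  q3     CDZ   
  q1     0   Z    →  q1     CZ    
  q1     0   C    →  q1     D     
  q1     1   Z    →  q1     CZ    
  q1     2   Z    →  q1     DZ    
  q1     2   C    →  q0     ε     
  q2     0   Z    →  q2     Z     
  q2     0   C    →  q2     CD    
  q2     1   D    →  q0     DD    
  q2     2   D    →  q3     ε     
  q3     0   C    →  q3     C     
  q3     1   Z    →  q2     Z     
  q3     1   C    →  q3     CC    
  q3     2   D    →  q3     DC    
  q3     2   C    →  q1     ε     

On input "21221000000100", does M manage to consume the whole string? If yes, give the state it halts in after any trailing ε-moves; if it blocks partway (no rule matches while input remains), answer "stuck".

stuck

(q0, 21221000000100, Z)
  read 2, top Z: go to q3, push CDZ → (q3, 1221000000100, CDZ)
  read 1, top C: go to q3, push CC → (q3, 221000000100, CCDZ)
  read 2, top C: go to q1, push ε → (q1, 21000000100, CDZ)
  read 2, top C: go to q0, push ε → (q0, 1000000100, DZ)
  read 1, top D: go to q2, push C → (q2, 000000100, CZ)
  read 0, top C: go to q2, push CD → (q2, 00000100, CDZ)
  read 0, top C: go to q2, push CD → (q2, 0000100, CDDZ)
  read 0, top C: go to q2, push CD → (q2, 000100, CDDDZ)
  read 0, top C: go to q2, push CD → (q2, 00100, CDDDDZ)
  read 0, top C: go to q2, push CD → (q2, 0100, CDDDDDZ)
  read 0, top C: go to q2, push CD → (q2, 100, CDDDDDDZ)
No transition for (q2, 1, top C); M blocks with input 100 remaining.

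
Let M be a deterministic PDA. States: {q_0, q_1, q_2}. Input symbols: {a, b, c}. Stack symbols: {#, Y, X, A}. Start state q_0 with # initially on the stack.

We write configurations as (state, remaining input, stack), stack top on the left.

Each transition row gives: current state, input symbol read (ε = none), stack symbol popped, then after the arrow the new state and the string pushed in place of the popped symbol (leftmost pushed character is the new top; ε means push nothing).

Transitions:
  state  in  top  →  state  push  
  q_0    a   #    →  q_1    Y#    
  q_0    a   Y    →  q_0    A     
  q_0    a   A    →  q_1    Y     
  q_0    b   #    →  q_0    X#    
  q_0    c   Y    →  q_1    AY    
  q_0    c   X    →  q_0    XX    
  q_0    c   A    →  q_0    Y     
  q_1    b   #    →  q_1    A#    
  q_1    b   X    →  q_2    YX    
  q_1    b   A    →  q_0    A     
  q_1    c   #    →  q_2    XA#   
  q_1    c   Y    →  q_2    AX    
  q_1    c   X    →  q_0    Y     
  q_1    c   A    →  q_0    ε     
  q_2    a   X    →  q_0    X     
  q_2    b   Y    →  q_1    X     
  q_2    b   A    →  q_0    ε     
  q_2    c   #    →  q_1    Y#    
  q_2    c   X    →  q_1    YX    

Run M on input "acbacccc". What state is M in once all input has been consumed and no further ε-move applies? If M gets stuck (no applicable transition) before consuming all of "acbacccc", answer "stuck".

stuck

(q_0, acbacccc, #) ⊢ (q_1, cbacccc, Y#) ⊢ (q_2, bacccc, AX#) ⊢ (q_0, acccc, X#)
No transition for (q_0, a, top X); M blocks with input acccc remaining.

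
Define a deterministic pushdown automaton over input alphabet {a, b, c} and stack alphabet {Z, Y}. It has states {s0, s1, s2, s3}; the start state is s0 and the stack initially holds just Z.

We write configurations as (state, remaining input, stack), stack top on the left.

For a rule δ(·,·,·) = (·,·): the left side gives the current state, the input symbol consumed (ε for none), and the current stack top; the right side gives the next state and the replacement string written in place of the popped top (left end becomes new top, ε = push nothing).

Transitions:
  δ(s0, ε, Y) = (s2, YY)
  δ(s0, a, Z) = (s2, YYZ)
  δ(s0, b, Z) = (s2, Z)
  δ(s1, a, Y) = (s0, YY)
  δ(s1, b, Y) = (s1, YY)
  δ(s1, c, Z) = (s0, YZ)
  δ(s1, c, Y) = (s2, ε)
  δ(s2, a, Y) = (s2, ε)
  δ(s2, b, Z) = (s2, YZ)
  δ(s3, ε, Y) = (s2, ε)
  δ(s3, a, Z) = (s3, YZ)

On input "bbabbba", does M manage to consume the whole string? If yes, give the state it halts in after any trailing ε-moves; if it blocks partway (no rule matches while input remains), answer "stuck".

stuck

(s0, bbabbba, Z)
  read b, top Z: go to s2, push Z → (s2, babbba, Z)
  read b, top Z: go to s2, push YZ → (s2, abbba, YZ)
  read a, top Y: go to s2, push ε → (s2, bbba, Z)
  read b, top Z: go to s2, push YZ → (s2, bba, YZ)
No transition for (s2, b, top Y); M blocks with input bba remaining.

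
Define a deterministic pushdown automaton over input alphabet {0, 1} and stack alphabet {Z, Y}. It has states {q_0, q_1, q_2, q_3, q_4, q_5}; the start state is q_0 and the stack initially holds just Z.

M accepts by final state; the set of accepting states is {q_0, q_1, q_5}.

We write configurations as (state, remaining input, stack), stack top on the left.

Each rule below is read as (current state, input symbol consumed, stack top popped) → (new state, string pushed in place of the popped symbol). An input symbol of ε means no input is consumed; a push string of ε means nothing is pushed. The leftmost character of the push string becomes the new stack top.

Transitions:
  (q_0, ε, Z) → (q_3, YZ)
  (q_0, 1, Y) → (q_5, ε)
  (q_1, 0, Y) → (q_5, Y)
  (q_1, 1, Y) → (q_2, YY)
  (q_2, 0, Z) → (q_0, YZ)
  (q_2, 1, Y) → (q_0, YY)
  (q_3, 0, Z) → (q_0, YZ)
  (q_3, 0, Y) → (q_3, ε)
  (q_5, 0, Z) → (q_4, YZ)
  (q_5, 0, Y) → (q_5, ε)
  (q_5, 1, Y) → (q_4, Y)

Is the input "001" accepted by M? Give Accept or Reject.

Accept

(q_0, 001, Z)
  ε-move, top Z: go to q_3, push YZ → (q_3, 001, YZ)
  read 0, top Y: go to q_3, push ε → (q_3, 01, Z)
  read 0, top Z: go to q_0, push YZ → (q_0, 1, YZ)
  read 1, top Y: go to q_5, push ε → (q_5, ε, Z)
All input consumed; state q_5 ∈ F.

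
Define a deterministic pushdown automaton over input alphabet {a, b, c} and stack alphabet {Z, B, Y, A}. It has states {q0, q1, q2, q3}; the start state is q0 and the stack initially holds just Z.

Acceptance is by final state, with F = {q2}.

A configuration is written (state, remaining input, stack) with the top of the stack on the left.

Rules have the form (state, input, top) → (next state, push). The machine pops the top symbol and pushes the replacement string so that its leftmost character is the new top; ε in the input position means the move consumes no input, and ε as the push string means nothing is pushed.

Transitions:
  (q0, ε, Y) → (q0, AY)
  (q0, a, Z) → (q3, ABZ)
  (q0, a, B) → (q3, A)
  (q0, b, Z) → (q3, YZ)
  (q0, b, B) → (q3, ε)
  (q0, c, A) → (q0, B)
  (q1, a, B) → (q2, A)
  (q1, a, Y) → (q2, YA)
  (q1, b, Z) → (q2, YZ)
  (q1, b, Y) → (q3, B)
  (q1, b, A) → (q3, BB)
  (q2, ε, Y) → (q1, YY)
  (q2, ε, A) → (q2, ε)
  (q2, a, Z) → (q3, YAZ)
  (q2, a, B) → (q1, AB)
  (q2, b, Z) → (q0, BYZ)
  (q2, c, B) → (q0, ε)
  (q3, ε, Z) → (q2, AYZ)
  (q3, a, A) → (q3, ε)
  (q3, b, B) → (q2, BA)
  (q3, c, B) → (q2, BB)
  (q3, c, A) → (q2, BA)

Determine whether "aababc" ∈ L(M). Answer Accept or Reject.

(q0, aababc, Z)
  read a, top Z: go to q3, push ABZ → (q3, ababc, ABZ)
  read a, top A: go to q3, push ε → (q3, babc, BZ)
  read b, top B: go to q2, push BA → (q2, abc, BAZ)
  read a, top B: go to q1, push AB → (q1, bc, ABAZ)
  read b, top A: go to q3, push BB → (q3, c, BBBAZ)
  read c, top B: go to q2, push BB → (q2, ε, BBBBAZ)
All input consumed; state q2 ∈ F.

Accept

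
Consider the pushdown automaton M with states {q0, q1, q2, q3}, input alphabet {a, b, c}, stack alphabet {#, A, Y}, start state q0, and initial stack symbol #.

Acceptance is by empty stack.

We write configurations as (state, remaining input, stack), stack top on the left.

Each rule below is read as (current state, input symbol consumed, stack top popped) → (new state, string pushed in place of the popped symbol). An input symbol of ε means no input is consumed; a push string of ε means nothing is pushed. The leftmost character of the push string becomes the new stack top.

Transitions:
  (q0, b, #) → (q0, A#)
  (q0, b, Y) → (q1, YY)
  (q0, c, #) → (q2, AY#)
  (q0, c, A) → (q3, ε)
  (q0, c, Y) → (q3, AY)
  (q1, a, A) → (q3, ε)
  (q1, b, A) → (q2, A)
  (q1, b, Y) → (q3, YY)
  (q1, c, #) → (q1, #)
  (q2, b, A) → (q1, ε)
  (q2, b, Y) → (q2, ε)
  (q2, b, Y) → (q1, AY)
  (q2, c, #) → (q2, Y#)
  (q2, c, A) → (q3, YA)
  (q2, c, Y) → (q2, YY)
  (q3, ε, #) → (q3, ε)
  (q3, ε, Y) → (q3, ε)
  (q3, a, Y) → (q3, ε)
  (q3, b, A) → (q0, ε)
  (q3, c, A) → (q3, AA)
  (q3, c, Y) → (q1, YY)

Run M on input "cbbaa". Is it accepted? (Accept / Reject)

Accept

One accepting computation: (q0, cbbaa, #) ⊢ (q2, bbaa, AY#) ⊢ (q1, baa, Y#) ⊢ (q3, aa, YY#) ⊢ (q3, a, Y#) ⊢ (q3, ε, #) ⊢ (q3, ε, ε)
All input consumed and the stack is empty.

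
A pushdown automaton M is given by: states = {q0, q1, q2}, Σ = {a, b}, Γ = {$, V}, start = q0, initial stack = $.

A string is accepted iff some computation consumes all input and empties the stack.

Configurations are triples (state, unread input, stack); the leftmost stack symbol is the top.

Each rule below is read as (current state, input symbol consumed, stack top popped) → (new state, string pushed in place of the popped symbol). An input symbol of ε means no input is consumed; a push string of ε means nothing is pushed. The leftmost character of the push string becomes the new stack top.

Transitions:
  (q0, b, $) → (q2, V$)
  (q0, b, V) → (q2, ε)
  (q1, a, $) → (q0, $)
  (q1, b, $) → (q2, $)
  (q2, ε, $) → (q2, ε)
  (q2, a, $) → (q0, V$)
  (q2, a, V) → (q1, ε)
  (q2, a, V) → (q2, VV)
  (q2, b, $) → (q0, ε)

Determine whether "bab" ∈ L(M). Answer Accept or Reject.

Accept

One accepting computation: (q0, bab, $) ⊢ (q2, ab, V$) ⊢ (q1, b, $) ⊢ (q2, ε, $) ⊢ (q2, ε, ε)
All input consumed and the stack is empty.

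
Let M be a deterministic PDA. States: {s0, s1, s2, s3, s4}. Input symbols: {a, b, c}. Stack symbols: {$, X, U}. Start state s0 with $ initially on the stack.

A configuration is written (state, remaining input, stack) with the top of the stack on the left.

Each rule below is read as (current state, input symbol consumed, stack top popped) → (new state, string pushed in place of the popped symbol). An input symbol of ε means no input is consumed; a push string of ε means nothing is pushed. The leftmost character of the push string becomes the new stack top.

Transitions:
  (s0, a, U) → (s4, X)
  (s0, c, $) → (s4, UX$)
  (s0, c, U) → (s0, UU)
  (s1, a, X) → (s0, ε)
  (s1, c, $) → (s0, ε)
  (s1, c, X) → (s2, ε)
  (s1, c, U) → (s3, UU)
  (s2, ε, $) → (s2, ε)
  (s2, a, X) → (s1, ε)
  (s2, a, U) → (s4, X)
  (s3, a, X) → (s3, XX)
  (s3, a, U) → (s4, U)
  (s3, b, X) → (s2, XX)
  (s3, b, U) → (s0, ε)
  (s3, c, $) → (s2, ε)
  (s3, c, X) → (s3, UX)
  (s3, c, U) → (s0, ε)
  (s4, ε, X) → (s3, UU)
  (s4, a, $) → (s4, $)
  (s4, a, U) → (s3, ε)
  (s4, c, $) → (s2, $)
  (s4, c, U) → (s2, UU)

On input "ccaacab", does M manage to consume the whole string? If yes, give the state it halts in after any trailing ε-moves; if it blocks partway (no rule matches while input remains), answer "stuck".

(s0, ccaacab, $) ⊢ (s4, caacab, UX$) ⊢ (s2, aacab, UUX$) ⊢ (s4, acab, XUX$) ⊢ (s3, acab, UUUX$) ⊢ (s4, cab, UUUX$) ⊢ (s2, ab, UUUUX$) ⊢ (s4, b, XUUUX$) ⊢ (s3, b, UUUUUX$) ⊢ (s0, ε, UUUUX$)
All input consumed; M is in state s0.

s0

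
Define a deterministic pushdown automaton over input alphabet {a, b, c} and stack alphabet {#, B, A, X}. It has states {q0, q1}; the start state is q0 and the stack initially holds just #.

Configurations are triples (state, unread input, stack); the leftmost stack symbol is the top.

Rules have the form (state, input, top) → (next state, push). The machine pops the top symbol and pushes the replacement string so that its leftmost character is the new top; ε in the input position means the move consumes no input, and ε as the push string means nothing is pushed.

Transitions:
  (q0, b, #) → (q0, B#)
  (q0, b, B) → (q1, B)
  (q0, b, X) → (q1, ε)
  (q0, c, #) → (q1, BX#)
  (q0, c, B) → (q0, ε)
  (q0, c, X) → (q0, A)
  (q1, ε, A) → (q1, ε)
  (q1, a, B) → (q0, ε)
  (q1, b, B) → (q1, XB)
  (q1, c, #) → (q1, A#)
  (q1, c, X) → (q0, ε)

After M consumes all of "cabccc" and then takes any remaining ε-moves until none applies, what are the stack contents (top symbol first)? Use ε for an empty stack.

#

(q0, cabccc, #)
  read c, top #: go to q1, push BX# → (q1, abccc, BX#)
  read a, top B: go to q0, push ε → (q0, bccc, X#)
  read b, top X: go to q1, push ε → (q1, ccc, #)
  read c, top #: go to q1, push A# → (q1, cc, A#)
  ε-move, top A: go to q1, push ε → (q1, cc, #)
  read c, top #: go to q1, push A# → (q1, c, A#)
  ε-move, top A: go to q1, push ε → (q1, c, #)
  read c, top #: go to q1, push A# → (q1, ε, A#)
  ε-move, top A: go to q1, push ε → (q1, ε, #)
All input consumed in state q1 with stack #.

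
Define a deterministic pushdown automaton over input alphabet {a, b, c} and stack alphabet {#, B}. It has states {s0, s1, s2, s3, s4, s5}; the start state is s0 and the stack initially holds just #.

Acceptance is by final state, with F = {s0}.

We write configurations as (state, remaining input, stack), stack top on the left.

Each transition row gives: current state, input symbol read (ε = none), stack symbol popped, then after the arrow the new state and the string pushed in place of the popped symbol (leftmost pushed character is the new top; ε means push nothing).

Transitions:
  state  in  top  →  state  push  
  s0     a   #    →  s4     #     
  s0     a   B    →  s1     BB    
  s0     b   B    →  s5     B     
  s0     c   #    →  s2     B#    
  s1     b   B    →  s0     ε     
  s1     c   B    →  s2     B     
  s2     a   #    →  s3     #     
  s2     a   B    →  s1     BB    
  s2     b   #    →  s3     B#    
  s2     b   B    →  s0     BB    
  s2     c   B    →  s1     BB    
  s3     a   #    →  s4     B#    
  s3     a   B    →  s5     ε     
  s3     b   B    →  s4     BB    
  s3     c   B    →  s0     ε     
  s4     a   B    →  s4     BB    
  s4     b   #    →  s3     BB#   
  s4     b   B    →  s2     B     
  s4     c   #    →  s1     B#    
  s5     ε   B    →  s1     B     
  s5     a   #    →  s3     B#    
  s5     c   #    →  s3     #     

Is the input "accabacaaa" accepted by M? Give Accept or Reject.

Reject

(s0, accabacaaa, #)
  read a, top #: go to s4, push # → (s4, ccabacaaa, #)
  read c, top #: go to s1, push B# → (s1, cabacaaa, B#)
  read c, top B: go to s2, push B → (s2, abacaaa, B#)
  read a, top B: go to s1, push BB → (s1, bacaaa, BB#)
  read b, top B: go to s0, push ε → (s0, acaaa, B#)
  read a, top B: go to s1, push BB → (s1, caaa, BB#)
  read c, top B: go to s2, push B → (s2, aaa, BB#)
  read a, top B: go to s1, push BB → (s1, aa, BBB#)
No transition applies at (s1, aa, BBB#); input not fully consumed.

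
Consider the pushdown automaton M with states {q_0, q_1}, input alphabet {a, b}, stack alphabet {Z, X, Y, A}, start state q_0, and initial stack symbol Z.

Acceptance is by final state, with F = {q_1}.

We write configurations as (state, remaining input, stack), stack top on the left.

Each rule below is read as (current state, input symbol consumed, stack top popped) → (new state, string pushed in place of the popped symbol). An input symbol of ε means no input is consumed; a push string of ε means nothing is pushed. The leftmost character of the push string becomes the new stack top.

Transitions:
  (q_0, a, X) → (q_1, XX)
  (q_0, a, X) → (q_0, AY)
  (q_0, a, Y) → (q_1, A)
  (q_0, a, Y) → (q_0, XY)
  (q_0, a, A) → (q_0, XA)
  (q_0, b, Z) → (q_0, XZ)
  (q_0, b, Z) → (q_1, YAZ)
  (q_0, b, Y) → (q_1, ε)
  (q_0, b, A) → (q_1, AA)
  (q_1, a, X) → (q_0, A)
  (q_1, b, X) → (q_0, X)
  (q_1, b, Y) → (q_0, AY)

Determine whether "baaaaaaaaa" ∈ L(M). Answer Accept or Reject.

Accept

One accepting computation: (q_0, baaaaaaaaa, Z) ⊢ (q_0, aaaaaaaaa, XZ) ⊢ (q_1, aaaaaaaa, XXZ) ⊢ (q_0, aaaaaaa, AXZ) ⊢ (q_0, aaaaaa, XAXZ) ⊢ (q_1, aaaaa, XXAXZ) ⊢ (q_0, aaaa, AXAXZ) ⊢ (q_0, aaa, XAXAXZ) ⊢ (q_0, aa, AYAXAXZ) ⊢ (q_0, a, XAYAXAXZ) ⊢ (q_1, ε, XXAYAXAXZ)
All input consumed and state q_1 ∈ F.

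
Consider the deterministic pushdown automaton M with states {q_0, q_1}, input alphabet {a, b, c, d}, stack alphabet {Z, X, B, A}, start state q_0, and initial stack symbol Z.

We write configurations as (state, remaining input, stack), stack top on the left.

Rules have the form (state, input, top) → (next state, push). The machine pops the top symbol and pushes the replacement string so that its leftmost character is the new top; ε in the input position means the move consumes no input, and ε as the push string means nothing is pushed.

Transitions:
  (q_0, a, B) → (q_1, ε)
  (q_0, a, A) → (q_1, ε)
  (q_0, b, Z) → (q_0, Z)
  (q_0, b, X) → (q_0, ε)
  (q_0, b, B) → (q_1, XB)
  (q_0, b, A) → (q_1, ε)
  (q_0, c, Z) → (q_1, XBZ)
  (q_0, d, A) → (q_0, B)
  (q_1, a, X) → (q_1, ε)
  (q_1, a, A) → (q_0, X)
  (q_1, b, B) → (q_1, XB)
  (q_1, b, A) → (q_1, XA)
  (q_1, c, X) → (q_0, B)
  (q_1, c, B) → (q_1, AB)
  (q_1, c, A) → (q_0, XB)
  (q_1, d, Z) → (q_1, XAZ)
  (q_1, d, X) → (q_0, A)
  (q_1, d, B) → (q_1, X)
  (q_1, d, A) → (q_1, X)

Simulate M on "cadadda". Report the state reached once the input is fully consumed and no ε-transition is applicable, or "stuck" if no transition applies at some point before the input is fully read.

q_1

(q_0, cadadda, Z) ⊢ (q_1, adadda, XBZ) ⊢ (q_1, dadda, BZ) ⊢ (q_1, adda, XZ) ⊢ (q_1, dda, Z) ⊢ (q_1, da, XAZ) ⊢ (q_0, a, AAZ) ⊢ (q_1, ε, AZ)
All input consumed; M is in state q_1.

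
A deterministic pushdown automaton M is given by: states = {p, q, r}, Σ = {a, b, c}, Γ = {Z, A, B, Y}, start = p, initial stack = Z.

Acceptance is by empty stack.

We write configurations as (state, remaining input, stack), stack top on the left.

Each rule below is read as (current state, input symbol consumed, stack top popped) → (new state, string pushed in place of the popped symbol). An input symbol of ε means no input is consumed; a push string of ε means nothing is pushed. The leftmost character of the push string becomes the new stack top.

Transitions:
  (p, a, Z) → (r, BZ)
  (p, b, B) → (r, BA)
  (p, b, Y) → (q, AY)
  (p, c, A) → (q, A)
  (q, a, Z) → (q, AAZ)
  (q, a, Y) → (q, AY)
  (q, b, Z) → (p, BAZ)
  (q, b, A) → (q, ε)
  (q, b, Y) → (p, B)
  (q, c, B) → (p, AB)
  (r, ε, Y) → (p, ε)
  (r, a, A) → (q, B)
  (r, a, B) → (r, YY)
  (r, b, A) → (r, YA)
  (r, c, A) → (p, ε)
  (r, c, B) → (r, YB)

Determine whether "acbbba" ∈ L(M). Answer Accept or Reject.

Reject

(p, acbbba, Z) ⊢ (r, cbbba, BZ) ⊢ (r, bbba, YBZ) ⊢ (p, bbba, BZ) ⊢ (r, bba, BAZ)
No transition applies at (r, bba, BAZ); input not fully consumed.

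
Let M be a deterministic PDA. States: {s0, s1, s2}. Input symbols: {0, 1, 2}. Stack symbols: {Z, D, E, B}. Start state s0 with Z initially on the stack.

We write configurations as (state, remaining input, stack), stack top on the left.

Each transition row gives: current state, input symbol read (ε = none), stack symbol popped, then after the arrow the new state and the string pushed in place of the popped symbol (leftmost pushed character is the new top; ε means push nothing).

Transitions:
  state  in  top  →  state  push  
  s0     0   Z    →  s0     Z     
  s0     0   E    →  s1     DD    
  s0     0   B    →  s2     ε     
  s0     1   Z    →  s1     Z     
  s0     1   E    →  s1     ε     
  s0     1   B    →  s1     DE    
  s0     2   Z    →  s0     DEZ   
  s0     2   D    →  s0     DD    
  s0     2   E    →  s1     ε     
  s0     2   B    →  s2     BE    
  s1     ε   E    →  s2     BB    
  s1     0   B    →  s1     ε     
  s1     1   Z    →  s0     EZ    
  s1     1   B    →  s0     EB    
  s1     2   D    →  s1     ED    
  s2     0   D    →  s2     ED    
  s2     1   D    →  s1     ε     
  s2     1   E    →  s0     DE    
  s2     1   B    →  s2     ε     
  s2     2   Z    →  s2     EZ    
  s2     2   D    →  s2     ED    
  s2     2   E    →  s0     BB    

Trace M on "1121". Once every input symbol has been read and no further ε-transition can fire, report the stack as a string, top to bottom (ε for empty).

(s0, 1121, Z)
  read 1, top Z: go to s1, push Z → (s1, 121, Z)
  read 1, top Z: go to s0, push EZ → (s0, 21, EZ)
  read 2, top E: go to s1, push ε → (s1, 1, Z)
  read 1, top Z: go to s0, push EZ → (s0, ε, EZ)
All input consumed in state s0 with stack EZ.

EZ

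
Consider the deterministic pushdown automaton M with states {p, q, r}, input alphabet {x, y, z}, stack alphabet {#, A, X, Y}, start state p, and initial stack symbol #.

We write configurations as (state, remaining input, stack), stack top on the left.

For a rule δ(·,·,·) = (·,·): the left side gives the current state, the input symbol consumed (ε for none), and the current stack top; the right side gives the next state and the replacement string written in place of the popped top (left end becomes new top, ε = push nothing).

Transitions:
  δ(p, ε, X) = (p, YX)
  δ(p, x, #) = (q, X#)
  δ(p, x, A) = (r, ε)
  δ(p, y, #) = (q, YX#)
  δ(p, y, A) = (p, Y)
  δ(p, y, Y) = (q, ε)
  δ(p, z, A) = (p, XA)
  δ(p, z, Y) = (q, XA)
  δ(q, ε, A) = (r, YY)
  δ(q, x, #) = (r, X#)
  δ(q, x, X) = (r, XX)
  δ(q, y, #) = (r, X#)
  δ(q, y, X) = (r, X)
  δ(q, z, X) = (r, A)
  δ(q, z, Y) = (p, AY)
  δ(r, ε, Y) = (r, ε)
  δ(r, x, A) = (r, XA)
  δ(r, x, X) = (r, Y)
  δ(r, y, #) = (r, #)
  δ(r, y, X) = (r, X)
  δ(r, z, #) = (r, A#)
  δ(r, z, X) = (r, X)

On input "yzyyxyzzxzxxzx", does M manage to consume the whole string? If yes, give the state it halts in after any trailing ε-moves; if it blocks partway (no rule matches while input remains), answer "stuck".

(p, yzyyxyzzxzxxzx, #) ⊢ (q, zyyxyzzxzxxzx, YX#) ⊢ (p, yyxyzzxzxxzx, AYX#) ⊢ (p, yxyzzxzxxzx, YYX#) ⊢ (q, xyzzxzxxzx, YX#)
No transition for (q, x, top Y); M blocks with input xyzzxzxxzx remaining.

stuck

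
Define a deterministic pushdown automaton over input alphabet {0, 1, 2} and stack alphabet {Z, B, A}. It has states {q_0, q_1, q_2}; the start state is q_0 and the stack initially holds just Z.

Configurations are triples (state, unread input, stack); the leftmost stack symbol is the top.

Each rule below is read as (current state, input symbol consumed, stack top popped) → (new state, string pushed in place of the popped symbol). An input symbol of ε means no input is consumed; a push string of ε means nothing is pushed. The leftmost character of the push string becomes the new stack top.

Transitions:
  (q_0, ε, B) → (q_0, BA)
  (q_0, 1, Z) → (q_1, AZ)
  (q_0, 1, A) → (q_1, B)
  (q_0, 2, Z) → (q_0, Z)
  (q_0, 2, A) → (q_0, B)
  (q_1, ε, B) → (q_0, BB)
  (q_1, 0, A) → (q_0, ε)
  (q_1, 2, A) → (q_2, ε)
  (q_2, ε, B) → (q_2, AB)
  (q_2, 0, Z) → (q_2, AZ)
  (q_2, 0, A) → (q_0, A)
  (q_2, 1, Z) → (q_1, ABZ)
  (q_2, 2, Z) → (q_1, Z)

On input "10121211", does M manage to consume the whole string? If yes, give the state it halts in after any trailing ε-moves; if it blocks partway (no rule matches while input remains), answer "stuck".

stuck

(q_0, 10121211, Z) ⊢ (q_1, 0121211, AZ) ⊢ (q_0, 121211, Z) ⊢ (q_1, 21211, AZ) ⊢ (q_2, 1211, Z) ⊢ (q_1, 211, ABZ) ⊢ (q_2, 11, BZ) ⊢ (q_2, 11, ABZ)
No transition for (q_2, 1, top A); M blocks with input 11 remaining.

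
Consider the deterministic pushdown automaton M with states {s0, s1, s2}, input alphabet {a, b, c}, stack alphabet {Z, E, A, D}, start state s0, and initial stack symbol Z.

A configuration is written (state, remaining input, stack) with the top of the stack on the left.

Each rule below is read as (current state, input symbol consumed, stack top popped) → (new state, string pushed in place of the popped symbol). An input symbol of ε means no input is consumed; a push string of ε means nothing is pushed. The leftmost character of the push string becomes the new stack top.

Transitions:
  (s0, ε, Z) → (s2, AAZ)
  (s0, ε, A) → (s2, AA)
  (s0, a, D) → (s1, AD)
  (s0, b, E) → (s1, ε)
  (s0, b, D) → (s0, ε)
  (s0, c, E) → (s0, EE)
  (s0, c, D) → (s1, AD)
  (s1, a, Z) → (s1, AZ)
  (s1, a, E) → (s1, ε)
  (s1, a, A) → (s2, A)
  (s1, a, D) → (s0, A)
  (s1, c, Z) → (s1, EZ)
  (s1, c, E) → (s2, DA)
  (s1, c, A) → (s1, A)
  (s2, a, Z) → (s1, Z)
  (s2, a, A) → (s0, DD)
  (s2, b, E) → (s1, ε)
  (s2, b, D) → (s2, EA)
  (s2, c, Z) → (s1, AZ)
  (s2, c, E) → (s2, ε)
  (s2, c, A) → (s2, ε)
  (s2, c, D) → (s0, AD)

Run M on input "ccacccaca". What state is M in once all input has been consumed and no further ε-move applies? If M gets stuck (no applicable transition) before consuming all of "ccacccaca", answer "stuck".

s2

(s0, ccacccaca, Z)
  ε-move, top Z: go to s2, push AAZ → (s2, ccacccaca, AAZ)
  read c, top A: go to s2, push ε → (s2, cacccaca, AZ)
  read c, top A: go to s2, push ε → (s2, acccaca, Z)
  read a, top Z: go to s1, push Z → (s1, cccaca, Z)
  read c, top Z: go to s1, push EZ → (s1, ccaca, EZ)
  read c, top E: go to s2, push DA → (s2, caca, DAZ)
  read c, top D: go to s0, push AD → (s0, aca, ADAZ)
  ε-move, top A: go to s2, push AA → (s2, aca, AADAZ)
  read a, top A: go to s0, push DD → (s0, ca, DDADAZ)
  read c, top D: go to s1, push AD → (s1, a, ADDADAZ)
  read a, top A: go to s2, push A → (s2, ε, ADDADAZ)
All input consumed; M is in state s2.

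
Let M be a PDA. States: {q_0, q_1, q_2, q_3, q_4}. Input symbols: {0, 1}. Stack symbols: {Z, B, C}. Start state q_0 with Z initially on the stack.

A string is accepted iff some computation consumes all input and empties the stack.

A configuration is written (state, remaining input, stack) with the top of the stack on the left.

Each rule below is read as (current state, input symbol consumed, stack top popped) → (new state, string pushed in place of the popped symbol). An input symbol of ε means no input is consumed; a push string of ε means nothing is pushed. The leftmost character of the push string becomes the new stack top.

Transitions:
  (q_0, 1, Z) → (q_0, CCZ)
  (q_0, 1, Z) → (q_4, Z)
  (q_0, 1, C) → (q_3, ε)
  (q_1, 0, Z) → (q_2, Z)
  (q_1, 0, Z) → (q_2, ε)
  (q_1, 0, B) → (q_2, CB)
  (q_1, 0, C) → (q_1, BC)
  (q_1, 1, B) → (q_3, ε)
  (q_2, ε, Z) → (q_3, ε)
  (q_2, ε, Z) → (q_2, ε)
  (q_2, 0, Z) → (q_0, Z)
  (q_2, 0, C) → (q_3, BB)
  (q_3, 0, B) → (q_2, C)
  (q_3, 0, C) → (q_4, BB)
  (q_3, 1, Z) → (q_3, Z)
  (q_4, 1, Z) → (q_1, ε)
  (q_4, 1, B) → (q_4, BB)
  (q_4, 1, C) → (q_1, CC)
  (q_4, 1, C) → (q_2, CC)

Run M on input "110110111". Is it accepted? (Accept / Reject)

Reject

No computation consumes all input and empties the stack.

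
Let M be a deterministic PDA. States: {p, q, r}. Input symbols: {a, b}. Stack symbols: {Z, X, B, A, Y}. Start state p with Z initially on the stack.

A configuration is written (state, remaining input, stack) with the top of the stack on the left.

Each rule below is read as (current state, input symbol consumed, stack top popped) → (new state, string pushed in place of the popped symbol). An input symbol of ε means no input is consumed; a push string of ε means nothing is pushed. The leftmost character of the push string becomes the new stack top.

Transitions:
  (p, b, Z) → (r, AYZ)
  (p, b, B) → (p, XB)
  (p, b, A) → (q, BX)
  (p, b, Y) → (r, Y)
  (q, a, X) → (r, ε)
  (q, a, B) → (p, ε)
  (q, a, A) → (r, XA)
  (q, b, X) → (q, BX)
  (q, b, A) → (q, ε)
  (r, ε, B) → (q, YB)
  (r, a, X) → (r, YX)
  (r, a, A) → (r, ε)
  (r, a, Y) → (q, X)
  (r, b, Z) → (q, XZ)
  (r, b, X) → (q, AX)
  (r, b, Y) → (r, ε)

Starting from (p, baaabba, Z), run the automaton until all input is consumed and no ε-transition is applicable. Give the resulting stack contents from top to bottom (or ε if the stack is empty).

XZ

(p, baaabba, Z) ⊢ (r, aaabba, AYZ) ⊢ (r, aabba, YZ) ⊢ (q, abba, XZ) ⊢ (r, bba, Z) ⊢ (q, ba, XZ) ⊢ (q, a, BXZ) ⊢ (p, ε, XZ)
All input consumed in state p with stack XZ.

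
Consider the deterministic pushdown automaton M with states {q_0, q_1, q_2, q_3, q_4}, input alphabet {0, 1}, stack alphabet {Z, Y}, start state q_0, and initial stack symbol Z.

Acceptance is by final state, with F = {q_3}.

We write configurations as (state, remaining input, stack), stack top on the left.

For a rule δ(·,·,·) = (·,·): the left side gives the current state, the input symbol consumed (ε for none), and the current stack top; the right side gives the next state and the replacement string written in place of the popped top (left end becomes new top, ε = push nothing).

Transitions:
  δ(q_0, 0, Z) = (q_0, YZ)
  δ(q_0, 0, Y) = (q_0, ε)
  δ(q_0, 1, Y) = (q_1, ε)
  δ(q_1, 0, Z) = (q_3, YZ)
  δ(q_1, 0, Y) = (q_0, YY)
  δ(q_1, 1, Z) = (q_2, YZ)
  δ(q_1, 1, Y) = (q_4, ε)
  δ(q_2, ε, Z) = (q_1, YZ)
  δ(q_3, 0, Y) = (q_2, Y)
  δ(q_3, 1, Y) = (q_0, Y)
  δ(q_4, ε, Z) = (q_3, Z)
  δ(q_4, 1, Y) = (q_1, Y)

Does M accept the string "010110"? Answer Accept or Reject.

Accept

(q_0, 010110, Z)
  read 0, top Z: go to q_0, push YZ → (q_0, 10110, YZ)
  read 1, top Y: go to q_1, push ε → (q_1, 0110, Z)
  read 0, top Z: go to q_3, push YZ → (q_3, 110, YZ)
  read 1, top Y: go to q_0, push Y → (q_0, 10, YZ)
  read 1, top Y: go to q_1, push ε → (q_1, 0, Z)
  read 0, top Z: go to q_3, push YZ → (q_3, ε, YZ)
All input consumed; state q_3 ∈ F.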